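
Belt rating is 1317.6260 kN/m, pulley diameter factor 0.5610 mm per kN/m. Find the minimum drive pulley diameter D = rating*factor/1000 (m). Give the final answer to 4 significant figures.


D = 1317.6260 * 0.5610 / 1000
D = 0.7392 m


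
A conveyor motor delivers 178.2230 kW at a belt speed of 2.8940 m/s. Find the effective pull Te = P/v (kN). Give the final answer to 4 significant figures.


Te = P / v = 178.2230 / 2.8940
Te = 61.58 kN


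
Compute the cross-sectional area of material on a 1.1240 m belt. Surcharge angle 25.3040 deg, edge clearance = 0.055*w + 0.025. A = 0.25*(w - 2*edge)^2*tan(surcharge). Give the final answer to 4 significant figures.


edge = 0.055*1.1240 + 0.025 = 0.08682 m
ew = 1.1240 - 2*0.08682 = 0.95036 m
A = 0.25 * 0.95036^2 * tan(25.3040 deg)
A = 0.1068 m^2


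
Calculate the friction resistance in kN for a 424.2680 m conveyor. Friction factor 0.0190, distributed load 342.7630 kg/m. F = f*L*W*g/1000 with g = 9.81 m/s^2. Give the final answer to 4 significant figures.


F = 0.0190 * 424.2680 * 342.7630 * 9.81 / 1000
F = 27.11 kN


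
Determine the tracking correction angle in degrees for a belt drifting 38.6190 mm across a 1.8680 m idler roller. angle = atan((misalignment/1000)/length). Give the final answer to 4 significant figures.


misalign_m = 38.6190 / 1000 = 0.038619 m
angle = atan(0.038619 / 1.8680)
angle = 1.184 deg


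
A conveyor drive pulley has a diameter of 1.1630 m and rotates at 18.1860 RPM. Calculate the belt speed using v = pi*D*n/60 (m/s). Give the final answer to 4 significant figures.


v = pi * 1.1630 * 18.1860 / 60
v = 1.107 m/s


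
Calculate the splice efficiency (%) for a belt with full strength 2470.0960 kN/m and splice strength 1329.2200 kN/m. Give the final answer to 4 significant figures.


Eff = 1329.2200 / 2470.0960 * 100
Eff = 53.81 %


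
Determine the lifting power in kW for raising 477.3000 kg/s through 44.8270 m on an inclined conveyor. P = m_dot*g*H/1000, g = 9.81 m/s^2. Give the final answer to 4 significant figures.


P = 477.3000 * 9.81 * 44.8270 / 1000
P = 209.9 kW


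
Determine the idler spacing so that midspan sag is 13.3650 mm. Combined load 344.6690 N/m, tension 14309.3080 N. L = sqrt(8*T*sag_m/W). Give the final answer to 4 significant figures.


sag = 13.3650/1000 = 0.013365 m
L = sqrt(8 * 14309.3080 * 0.013365 / 344.6690)
L = 2.107 m


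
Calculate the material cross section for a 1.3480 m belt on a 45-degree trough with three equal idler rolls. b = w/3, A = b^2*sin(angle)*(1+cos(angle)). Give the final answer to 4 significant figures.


b = 1.3480/3 = 0.449333 m
A = 0.449333^2 * sin(45 deg) * (1 + cos(45 deg))
A = 0.2437 m^2


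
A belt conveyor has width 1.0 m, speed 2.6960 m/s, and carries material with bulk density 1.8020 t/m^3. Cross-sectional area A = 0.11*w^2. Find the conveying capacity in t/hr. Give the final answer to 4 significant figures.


A = 0.11 * 1.0^2 = 0.11 m^2
C = 0.11 * 2.6960 * 1.8020 * 3600
C = 1924 t/hr


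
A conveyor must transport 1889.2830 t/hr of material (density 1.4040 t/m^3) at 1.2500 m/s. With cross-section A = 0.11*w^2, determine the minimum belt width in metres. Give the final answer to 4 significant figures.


A_req = 1889.2830 / (1.2500 * 1.4040 * 3600) = 0.299032 m^2
w = sqrt(0.299032 / 0.11)
w = 1.649 m


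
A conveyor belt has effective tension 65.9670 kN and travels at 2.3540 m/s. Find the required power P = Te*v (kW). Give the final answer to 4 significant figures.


P = Te * v = 65.9670 * 2.3540
P = 155.3 kW


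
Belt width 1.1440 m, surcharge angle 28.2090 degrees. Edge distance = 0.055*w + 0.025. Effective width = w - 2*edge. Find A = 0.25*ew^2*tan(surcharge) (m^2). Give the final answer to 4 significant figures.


edge = 0.055*1.1440 + 0.025 = 0.08792 m
ew = 1.1440 - 2*0.08792 = 0.96816 m
A = 0.25 * 0.96816^2 * tan(28.2090 deg)
A = 0.1257 m^2


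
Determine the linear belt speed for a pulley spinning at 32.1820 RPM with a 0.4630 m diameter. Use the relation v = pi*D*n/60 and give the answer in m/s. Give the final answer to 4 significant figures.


v = pi * 0.4630 * 32.1820 / 60
v = 0.7802 m/s


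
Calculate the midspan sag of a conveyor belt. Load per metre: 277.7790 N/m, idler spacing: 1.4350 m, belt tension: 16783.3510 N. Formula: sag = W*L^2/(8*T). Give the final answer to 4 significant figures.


sag = 277.7790 * 1.4350^2 / (8 * 16783.3510)
sag = 0.004260 m


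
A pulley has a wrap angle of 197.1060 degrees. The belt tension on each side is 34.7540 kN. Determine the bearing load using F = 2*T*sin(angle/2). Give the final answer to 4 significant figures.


F = 2 * 34.7540 * sin(197.1060/2 deg)
F = 68.73 kN


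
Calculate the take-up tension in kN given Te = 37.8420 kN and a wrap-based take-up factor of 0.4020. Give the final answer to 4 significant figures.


T_tu = 37.8420 * 0.4020
T_tu = 15.21 kN


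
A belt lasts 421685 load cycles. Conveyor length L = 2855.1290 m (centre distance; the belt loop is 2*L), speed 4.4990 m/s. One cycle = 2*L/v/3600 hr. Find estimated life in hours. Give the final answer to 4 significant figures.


cycle_time = 2 * 2855.1290 / 4.4990 / 3600 = 0.352563 hr
life = 421685 * 0.352563 = 148700 hours


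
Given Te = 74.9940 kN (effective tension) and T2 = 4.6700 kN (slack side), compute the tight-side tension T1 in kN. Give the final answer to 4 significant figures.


T1 = Te + T2 = 74.9940 + 4.6700
T1 = 79.66 kN


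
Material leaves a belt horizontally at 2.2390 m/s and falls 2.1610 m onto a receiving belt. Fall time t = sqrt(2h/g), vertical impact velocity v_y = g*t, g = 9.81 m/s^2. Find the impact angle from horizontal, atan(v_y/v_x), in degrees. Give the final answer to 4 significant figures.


t = sqrt(2*2.1610/9.81) = 0.663755 s
v_y = 9.81 * 0.663755 = 6.51144 m/s
angle = atan(6.51144 / 2.2390) = 71.02 deg


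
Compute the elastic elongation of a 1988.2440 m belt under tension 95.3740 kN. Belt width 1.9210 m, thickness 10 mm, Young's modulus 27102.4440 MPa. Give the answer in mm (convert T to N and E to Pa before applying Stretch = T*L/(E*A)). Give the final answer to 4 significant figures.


A = 1.9210 * 0.01 = 0.01921 m^2
Stretch = 95.3740*1000 * 1988.2440 / (27102.4440e6 * 0.01921) * 1000
Stretch = 364.2 mm


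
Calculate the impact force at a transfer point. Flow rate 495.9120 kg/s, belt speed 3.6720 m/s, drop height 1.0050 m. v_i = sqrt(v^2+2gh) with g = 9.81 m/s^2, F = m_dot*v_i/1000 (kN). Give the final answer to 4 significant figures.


v_i = sqrt(3.6720^2 + 2*9.81*1.0050) = 5.76209 m/s
F = 495.9120 * 5.76209 / 1000
F = 2.857 kN


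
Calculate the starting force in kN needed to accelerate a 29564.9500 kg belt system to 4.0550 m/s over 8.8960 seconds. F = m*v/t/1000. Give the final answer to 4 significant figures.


F = 29564.9500 * 4.0550 / 8.8960 / 1000
F = 13.48 kN


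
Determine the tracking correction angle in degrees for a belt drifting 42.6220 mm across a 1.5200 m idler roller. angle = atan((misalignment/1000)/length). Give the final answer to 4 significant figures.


misalign_m = 42.6220 / 1000 = 0.042622 m
angle = atan(0.042622 / 1.5200)
angle = 1.606 deg


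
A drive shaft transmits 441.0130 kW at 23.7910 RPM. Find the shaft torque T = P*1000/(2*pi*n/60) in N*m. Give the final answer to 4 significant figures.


omega = 2*pi*23.7910/60 = 2.49139 rad/s
T = 441.0130*1000 / 2.49139
T = 177000 N*m


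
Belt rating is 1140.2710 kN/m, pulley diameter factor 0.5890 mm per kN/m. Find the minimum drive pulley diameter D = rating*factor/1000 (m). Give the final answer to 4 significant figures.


D = 1140.2710 * 0.5890 / 1000
D = 0.6716 m


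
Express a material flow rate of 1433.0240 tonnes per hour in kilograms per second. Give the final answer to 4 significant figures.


m_dot = 1433.0240 * 1000 / 3600
m_dot = 398.1 kg/s


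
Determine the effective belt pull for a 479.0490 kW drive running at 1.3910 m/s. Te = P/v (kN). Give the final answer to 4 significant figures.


Te = P / v = 479.0490 / 1.3910
Te = 344.4 kN


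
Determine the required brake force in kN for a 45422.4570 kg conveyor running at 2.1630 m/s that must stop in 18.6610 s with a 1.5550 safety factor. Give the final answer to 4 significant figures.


F = 45422.4570 * 2.1630 / 18.6610 * 1.5550 / 1000
F = 8.187 kN


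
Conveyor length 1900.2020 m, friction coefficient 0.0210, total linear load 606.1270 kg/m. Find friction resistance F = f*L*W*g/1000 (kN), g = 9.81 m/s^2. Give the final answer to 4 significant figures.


F = 0.0210 * 1900.2020 * 606.1270 * 9.81 / 1000
F = 237.3 kN


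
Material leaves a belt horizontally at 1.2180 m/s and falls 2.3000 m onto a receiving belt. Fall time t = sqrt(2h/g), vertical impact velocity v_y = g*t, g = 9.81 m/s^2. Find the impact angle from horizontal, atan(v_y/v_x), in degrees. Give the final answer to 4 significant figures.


t = sqrt(2*2.3000/9.81) = 0.68477 s
v_y = 9.81 * 0.68477 = 6.71759 m/s
angle = atan(6.71759 / 1.2180) = 79.72 deg


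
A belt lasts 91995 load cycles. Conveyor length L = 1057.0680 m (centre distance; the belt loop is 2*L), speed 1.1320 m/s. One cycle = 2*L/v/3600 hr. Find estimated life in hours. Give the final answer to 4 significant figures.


cycle_time = 2 * 1057.0680 / 1.1320 / 3600 = 0.518781 hr
life = 91995 * 0.518781 = 47730 hours


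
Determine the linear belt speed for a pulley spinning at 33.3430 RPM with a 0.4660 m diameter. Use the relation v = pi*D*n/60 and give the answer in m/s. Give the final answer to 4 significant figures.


v = pi * 0.4660 * 33.3430 / 60
v = 0.8136 m/s


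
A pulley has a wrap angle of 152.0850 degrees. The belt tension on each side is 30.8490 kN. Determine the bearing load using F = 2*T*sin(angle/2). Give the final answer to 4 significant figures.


F = 2 * 30.8490 * sin(152.0850/2 deg)
F = 59.88 kN


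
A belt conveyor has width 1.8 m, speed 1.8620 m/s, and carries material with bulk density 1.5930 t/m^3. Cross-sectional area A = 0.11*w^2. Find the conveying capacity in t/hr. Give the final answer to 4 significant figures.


A = 0.11 * 1.8^2 = 0.3564 m^2
C = 0.3564 * 1.8620 * 1.5930 * 3600
C = 3806 t/hr


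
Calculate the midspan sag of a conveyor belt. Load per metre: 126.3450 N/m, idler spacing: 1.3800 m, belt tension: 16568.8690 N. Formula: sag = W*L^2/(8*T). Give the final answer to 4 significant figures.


sag = 126.3450 * 1.3800^2 / (8 * 16568.8690)
sag = 0.001815 m


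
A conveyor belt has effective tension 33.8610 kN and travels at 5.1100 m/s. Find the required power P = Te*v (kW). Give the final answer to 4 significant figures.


P = Te * v = 33.8610 * 5.1100
P = 173.0 kW


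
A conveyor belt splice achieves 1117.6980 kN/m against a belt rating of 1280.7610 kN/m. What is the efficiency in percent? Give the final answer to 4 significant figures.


Eff = 1117.6980 / 1280.7610 * 100
Eff = 87.27 %


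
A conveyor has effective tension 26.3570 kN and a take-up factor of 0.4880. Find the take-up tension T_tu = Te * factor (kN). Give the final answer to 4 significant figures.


T_tu = 26.3570 * 0.4880
T_tu = 12.86 kN


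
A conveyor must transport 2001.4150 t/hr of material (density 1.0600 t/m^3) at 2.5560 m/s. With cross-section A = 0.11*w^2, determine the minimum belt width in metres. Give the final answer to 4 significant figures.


A_req = 2001.4150 / (2.5560 * 1.0600 * 3600) = 0.205196 m^2
w = sqrt(0.205196 / 0.11)
w = 1.366 m


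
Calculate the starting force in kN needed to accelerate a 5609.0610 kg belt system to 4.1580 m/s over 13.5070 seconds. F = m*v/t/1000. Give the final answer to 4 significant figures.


F = 5609.0610 * 4.1580 / 13.5070 / 1000
F = 1.727 kN


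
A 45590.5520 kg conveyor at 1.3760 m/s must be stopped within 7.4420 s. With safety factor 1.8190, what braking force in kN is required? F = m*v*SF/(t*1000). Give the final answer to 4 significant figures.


F = 45590.5520 * 1.3760 / 7.4420 * 1.8190 / 1000
F = 15.33 kN


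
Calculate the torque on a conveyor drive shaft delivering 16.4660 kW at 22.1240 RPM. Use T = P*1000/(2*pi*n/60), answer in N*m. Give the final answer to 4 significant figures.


omega = 2*pi*22.1240/60 = 2.31682 rad/s
T = 16.4660*1000 / 2.31682
T = 7107 N*m


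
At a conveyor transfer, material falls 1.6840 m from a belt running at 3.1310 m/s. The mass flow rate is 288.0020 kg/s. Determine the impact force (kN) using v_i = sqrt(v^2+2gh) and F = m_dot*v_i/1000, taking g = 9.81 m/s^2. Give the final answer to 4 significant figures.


v_i = sqrt(3.1310^2 + 2*9.81*1.6840) = 6.54547 m/s
F = 288.0020 * 6.54547 / 1000
F = 1.885 kN


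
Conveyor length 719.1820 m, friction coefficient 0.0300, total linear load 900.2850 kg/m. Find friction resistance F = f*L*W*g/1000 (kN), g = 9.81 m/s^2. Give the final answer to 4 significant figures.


F = 0.0300 * 719.1820 * 900.2850 * 9.81 / 1000
F = 190.6 kN


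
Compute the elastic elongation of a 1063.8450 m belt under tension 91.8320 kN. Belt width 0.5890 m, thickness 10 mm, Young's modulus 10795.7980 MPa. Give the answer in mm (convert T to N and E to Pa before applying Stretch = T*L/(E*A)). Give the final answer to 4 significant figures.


A = 0.5890 * 0.01 = 0.00589 m^2
Stretch = 91.8320*1000 * 1063.8450 / (10795.7980e6 * 0.00589) * 1000
Stretch = 1536 mm


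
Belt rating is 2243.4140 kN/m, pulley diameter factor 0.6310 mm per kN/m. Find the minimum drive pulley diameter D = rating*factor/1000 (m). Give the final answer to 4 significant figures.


D = 2243.4140 * 0.6310 / 1000
D = 1.416 m


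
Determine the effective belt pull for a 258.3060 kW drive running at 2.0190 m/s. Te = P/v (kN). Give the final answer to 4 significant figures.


Te = P / v = 258.3060 / 2.0190
Te = 127.9 kN


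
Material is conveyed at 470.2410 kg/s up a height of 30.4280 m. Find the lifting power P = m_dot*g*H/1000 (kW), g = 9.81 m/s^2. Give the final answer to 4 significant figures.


P = 470.2410 * 9.81 * 30.4280 / 1000
P = 140.4 kW


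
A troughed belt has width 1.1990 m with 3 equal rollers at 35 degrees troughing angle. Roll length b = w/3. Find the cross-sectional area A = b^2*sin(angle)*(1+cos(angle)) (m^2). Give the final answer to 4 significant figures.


b = 1.1990/3 = 0.399667 m
A = 0.399667^2 * sin(35 deg) * (1 + cos(35 deg))
A = 0.1667 m^2


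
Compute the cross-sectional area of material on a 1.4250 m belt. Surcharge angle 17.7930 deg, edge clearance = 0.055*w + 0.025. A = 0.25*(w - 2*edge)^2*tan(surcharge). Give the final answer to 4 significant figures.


edge = 0.055*1.4250 + 0.025 = 0.103375 m
ew = 1.4250 - 2*0.103375 = 1.21825 m
A = 0.25 * 1.21825^2 * tan(17.7930 deg)
A = 0.1191 m^2


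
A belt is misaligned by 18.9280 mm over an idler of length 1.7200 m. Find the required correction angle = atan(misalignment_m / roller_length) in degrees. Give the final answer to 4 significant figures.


misalign_m = 18.9280 / 1000 = 0.018928 m
angle = atan(0.018928 / 1.7200)
angle = 0.6305 deg


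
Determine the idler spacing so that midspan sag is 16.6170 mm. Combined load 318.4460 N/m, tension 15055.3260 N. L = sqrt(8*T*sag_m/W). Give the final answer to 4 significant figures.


sag = 16.6170/1000 = 0.016617 m
L = sqrt(8 * 15055.3260 * 0.016617 / 318.4460)
L = 2.507 m


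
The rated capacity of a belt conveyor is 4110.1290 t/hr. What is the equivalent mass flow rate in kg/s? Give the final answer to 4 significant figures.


m_dot = 4110.1290 * 1000 / 3600
m_dot = 1142 kg/s


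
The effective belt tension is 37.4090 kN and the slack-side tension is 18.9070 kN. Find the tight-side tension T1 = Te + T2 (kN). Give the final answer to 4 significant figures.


T1 = Te + T2 = 37.4090 + 18.9070
T1 = 56.32 kN


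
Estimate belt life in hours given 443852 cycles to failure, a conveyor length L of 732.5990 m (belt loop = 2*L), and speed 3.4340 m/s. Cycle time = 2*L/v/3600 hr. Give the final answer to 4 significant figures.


cycle_time = 2 * 732.5990 / 3.4340 / 3600 = 0.118521 hr
life = 443852 * 0.118521 = 52610 hours


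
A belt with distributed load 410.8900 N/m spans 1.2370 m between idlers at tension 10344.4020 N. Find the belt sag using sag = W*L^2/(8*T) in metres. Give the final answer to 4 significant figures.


sag = 410.8900 * 1.2370^2 / (8 * 10344.4020)
sag = 0.007597 m


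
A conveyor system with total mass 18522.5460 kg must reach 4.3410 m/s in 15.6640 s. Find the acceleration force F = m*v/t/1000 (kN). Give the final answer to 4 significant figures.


F = 18522.5460 * 4.3410 / 15.6640 / 1000
F = 5.133 kN


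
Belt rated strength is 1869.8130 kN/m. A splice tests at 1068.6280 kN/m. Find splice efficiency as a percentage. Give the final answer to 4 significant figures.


Eff = 1068.6280 / 1869.8130 * 100
Eff = 57.15 %


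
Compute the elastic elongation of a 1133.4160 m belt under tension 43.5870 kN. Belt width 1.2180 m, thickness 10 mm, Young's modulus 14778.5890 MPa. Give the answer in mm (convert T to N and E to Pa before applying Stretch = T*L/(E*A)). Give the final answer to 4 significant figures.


A = 1.2180 * 0.01 = 0.01218 m^2
Stretch = 43.5870*1000 * 1133.4160 / (14778.5890e6 * 0.01218) * 1000
Stretch = 274.5 mm


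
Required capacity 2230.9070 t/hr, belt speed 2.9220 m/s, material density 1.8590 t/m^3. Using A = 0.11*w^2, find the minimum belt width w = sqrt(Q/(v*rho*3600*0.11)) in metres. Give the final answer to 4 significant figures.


A_req = 2230.9070 / (2.9220 * 1.8590 * 3600) = 0.114083 m^2
w = sqrt(0.114083 / 0.11)
w = 1.018 m


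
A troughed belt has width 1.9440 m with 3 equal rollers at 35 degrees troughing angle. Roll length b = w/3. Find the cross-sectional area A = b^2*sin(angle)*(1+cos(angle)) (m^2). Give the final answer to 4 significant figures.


b = 1.9440/3 = 0.648 m
A = 0.648^2 * sin(35 deg) * (1 + cos(35 deg))
A = 0.4381 m^2


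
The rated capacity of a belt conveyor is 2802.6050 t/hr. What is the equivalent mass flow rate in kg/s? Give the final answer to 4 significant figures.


m_dot = 2802.6050 * 1000 / 3600
m_dot = 778.5 kg/s


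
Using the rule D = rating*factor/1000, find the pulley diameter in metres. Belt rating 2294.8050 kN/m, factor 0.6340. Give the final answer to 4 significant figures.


D = 2294.8050 * 0.6340 / 1000
D = 1.455 m


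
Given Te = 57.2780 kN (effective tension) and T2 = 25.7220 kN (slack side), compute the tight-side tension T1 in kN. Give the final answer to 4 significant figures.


T1 = Te + T2 = 57.2780 + 25.7220
T1 = 83.00 kN


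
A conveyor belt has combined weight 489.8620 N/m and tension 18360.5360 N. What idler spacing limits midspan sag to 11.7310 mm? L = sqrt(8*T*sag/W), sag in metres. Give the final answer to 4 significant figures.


sag = 11.7310/1000 = 0.011731 m
L = sqrt(8 * 18360.5360 * 0.011731 / 489.8620)
L = 1.876 m


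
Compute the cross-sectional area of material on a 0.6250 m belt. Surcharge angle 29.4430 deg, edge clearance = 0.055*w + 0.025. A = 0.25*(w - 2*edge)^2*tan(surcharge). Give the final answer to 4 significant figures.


edge = 0.055*0.6250 + 0.025 = 0.059375 m
ew = 0.6250 - 2*0.059375 = 0.50625 m
A = 0.25 * 0.50625^2 * tan(29.4430 deg)
A = 0.03617 m^2


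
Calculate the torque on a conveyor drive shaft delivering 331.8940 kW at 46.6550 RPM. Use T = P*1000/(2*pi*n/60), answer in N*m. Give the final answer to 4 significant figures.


omega = 2*pi*46.6550/60 = 4.8857 rad/s
T = 331.8940*1000 / 4.8857
T = 67930 N*m


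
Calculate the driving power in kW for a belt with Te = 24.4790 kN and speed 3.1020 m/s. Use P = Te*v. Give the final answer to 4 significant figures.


P = Te * v = 24.4790 * 3.1020
P = 75.93 kW


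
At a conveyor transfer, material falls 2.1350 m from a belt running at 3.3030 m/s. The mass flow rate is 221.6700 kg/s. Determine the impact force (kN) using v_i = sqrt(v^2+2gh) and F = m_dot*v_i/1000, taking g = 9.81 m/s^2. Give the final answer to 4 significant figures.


v_i = sqrt(3.3030^2 + 2*9.81*2.1350) = 7.26626 m/s
F = 221.6700 * 7.26626 / 1000
F = 1.611 kN


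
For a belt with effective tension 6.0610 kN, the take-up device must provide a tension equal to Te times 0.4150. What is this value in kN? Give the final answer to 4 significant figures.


T_tu = 6.0610 * 0.4150
T_tu = 2.515 kN


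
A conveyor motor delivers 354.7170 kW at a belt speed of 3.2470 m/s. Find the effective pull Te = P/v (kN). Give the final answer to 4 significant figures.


Te = P / v = 354.7170 / 3.2470
Te = 109.2 kN


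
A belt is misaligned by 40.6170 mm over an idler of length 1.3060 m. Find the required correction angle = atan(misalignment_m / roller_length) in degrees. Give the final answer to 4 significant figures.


misalign_m = 40.6170 / 1000 = 0.040617 m
angle = atan(0.040617 / 1.3060)
angle = 1.781 deg


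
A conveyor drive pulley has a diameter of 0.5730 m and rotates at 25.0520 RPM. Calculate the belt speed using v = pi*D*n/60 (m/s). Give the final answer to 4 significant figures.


v = pi * 0.5730 * 25.0520 / 60
v = 0.7516 m/s


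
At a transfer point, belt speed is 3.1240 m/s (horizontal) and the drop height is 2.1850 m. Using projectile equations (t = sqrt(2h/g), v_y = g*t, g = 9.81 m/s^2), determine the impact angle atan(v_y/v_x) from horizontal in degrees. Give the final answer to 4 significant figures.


t = sqrt(2*2.1850/9.81) = 0.667431 s
v_y = 9.81 * 0.667431 = 6.5475 m/s
angle = atan(6.5475 / 3.1240) = 64.49 deg


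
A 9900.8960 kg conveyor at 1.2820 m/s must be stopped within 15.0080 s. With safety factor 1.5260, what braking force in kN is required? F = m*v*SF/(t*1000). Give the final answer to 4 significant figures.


F = 9900.8960 * 1.2820 / 15.0080 * 1.5260 / 1000
F = 1.291 kN


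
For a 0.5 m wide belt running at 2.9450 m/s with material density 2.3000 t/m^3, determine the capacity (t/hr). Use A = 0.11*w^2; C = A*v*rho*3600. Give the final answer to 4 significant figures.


A = 0.11 * 0.5^2 = 0.0275 m^2
C = 0.0275 * 2.9450 * 2.3000 * 3600
C = 670.6 t/hr


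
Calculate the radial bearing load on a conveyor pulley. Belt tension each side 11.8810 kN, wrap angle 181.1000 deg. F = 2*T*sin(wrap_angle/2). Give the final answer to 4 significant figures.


F = 2 * 11.8810 * sin(181.1000/2 deg)
F = 23.76 kN


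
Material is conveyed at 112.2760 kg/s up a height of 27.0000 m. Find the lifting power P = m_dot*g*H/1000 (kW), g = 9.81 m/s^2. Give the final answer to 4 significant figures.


P = 112.2760 * 9.81 * 27.0000 / 1000
P = 29.74 kW


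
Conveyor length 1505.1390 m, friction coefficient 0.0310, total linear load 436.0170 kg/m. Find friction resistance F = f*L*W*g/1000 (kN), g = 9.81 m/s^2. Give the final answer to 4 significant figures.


F = 0.0310 * 1505.1390 * 436.0170 * 9.81 / 1000
F = 199.6 kN


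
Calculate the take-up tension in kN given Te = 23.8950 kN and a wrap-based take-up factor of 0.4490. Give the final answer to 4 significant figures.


T_tu = 23.8950 * 0.4490
T_tu = 10.73 kN


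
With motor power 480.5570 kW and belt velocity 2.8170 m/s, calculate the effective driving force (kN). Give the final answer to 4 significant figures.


Te = P / v = 480.5570 / 2.8170
Te = 170.6 kN


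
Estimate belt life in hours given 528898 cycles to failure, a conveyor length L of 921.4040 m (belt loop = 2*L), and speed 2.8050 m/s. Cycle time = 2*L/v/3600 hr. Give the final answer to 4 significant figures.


cycle_time = 2 * 921.4040 / 2.8050 / 3600 = 0.182492 hr
life = 528898 * 0.182492 = 96520 hours


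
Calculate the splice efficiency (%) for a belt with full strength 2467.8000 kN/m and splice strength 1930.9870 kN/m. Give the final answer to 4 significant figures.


Eff = 1930.9870 / 2467.8000 * 100
Eff = 78.25 %


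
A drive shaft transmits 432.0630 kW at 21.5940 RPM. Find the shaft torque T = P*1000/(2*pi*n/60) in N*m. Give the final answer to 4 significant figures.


omega = 2*pi*21.5940/60 = 2.26132 rad/s
T = 432.0630*1000 / 2.26132
T = 191100 N*m


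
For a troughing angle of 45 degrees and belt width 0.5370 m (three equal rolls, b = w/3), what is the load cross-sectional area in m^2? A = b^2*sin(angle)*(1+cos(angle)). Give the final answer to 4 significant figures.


b = 0.5370/3 = 0.179 m
A = 0.179^2 * sin(45 deg) * (1 + cos(45 deg))
A = 0.03868 m^2


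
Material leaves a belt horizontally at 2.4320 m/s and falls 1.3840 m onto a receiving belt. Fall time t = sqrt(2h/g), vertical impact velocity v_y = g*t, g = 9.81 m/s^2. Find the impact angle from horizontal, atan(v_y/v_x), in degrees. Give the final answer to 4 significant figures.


t = sqrt(2*1.3840/9.81) = 0.531188 s
v_y = 9.81 * 0.531188 = 5.21095 m/s
angle = atan(5.21095 / 2.4320) = 64.98 deg


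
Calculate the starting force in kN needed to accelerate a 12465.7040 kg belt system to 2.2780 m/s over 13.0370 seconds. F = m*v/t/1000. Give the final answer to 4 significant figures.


F = 12465.7040 * 2.2780 / 13.0370 / 1000
F = 2.178 kN


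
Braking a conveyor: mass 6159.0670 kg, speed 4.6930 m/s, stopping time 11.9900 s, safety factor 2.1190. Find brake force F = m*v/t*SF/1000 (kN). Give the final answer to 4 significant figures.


F = 6159.0670 * 4.6930 / 11.9900 * 2.1190 / 1000
F = 5.108 kN


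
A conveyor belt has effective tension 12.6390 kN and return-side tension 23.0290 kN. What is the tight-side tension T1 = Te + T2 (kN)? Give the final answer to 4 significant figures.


T1 = Te + T2 = 12.6390 + 23.0290
T1 = 35.67 kN


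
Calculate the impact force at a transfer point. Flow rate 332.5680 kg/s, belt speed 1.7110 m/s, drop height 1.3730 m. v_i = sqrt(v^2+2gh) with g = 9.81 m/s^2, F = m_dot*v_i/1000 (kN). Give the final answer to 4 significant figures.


v_i = sqrt(1.7110^2 + 2*9.81*1.3730) = 5.46496 m/s
F = 332.5680 * 5.46496 / 1000
F = 1.817 kN


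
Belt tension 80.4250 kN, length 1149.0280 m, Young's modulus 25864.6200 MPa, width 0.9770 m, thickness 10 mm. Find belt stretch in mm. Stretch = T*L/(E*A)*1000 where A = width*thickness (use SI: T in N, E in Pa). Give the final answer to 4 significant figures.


A = 0.9770 * 0.01 = 0.00977 m^2
Stretch = 80.4250*1000 * 1149.0280 / (25864.6200e6 * 0.00977) * 1000
Stretch = 365.7 mm


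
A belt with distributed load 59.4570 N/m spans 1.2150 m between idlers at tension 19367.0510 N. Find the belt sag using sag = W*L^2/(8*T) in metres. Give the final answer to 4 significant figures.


sag = 59.4570 * 1.2150^2 / (8 * 19367.0510)
sag = 0.0005665 m


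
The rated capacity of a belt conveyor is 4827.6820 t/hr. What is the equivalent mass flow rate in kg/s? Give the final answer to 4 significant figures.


m_dot = 4827.6820 * 1000 / 3600
m_dot = 1341 kg/s


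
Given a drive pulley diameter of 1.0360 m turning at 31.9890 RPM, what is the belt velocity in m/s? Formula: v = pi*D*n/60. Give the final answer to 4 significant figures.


v = pi * 1.0360 * 31.9890 / 60
v = 1.735 m/s


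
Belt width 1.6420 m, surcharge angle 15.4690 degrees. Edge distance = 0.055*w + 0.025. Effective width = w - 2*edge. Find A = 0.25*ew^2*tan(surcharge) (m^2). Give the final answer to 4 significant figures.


edge = 0.055*1.6420 + 0.025 = 0.11531 m
ew = 1.6420 - 2*0.11531 = 1.41138 m
A = 0.25 * 1.41138^2 * tan(15.4690 deg)
A = 0.1378 m^2


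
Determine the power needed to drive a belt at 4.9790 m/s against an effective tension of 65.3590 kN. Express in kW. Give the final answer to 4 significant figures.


P = Te * v = 65.3590 * 4.9790
P = 325.4 kW


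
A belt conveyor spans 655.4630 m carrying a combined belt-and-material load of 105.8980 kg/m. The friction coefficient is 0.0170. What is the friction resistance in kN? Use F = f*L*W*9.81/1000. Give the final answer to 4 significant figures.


F = 0.0170 * 655.4630 * 105.8980 * 9.81 / 1000
F = 11.58 kN


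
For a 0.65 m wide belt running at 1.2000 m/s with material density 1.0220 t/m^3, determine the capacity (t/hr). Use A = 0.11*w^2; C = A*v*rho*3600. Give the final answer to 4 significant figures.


A = 0.11 * 0.65^2 = 0.046475 m^2
C = 0.046475 * 1.2000 * 1.0220 * 3600
C = 205.2 t/hr


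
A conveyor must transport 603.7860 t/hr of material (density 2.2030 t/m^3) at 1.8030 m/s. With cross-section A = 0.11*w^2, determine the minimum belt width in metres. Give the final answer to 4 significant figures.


A_req = 603.7860 / (1.8030 * 2.2030 * 3600) = 0.0422251 m^2
w = sqrt(0.0422251 / 0.11)
w = 0.6196 m


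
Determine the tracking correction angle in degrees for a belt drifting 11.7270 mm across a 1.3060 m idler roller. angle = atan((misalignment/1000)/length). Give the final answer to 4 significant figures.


misalign_m = 11.7270 / 1000 = 0.011727 m
angle = atan(0.011727 / 1.3060)
angle = 0.5145 deg


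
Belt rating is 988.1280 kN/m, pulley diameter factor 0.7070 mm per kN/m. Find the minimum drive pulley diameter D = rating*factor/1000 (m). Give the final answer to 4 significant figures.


D = 988.1280 * 0.7070 / 1000
D = 0.6986 m


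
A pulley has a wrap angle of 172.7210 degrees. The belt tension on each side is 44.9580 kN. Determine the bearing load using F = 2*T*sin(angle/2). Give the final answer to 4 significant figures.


F = 2 * 44.9580 * sin(172.7210/2 deg)
F = 89.73 kN


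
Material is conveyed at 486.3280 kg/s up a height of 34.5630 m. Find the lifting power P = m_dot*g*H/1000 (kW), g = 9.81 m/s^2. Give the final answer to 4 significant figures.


P = 486.3280 * 9.81 * 34.5630 / 1000
P = 164.9 kW


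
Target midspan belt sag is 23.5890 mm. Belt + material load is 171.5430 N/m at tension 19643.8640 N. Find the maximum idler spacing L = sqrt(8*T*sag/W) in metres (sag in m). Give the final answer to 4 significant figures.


sag = 23.5890/1000 = 0.023589 m
L = sqrt(8 * 19643.8640 * 0.023589 / 171.5430)
L = 4.649 m


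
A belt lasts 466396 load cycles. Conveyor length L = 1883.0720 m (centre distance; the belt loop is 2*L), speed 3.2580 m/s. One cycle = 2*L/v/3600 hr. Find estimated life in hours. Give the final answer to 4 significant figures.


cycle_time = 2 * 1883.0720 / 3.2580 / 3600 = 0.321102 hr
life = 466396 * 0.321102 = 149800 hours


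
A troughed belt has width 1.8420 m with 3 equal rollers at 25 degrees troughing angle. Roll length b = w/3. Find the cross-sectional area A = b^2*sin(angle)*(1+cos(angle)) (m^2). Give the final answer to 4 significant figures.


b = 1.8420/3 = 0.614 m
A = 0.614^2 * sin(25 deg) * (1 + cos(25 deg))
A = 0.3037 m^2


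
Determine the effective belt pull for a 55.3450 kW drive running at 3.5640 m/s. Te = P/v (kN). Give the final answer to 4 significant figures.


Te = P / v = 55.3450 / 3.5640
Te = 15.53 kN


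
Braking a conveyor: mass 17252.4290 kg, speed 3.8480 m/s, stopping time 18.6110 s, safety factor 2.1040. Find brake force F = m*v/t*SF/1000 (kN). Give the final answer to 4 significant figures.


F = 17252.4290 * 3.8480 / 18.6110 * 2.1040 / 1000
F = 7.505 kN


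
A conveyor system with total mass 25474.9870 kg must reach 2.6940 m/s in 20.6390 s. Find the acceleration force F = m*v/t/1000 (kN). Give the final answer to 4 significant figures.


F = 25474.9870 * 2.6940 / 20.6390 / 1000
F = 3.325 kN


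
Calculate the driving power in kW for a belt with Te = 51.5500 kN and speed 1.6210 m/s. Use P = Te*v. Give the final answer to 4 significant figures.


P = Te * v = 51.5500 * 1.6210
P = 83.56 kW


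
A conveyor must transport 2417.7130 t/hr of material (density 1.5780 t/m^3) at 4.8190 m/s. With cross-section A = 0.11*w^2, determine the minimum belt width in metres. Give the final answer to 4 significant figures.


A_req = 2417.7130 / (4.8190 * 1.5780 * 3600) = 0.0883158 m^2
w = sqrt(0.0883158 / 0.11)
w = 0.8960 m


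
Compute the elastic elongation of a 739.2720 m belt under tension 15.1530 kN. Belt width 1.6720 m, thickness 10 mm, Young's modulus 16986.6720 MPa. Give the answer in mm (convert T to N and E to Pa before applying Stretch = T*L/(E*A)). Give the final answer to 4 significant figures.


A = 1.6720 * 0.01 = 0.01672 m^2
Stretch = 15.1530*1000 * 739.2720 / (16986.6720e6 * 0.01672) * 1000
Stretch = 39.44 mm


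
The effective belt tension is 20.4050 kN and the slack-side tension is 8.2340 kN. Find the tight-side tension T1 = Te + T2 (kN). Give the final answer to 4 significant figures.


T1 = Te + T2 = 20.4050 + 8.2340
T1 = 28.64 kN


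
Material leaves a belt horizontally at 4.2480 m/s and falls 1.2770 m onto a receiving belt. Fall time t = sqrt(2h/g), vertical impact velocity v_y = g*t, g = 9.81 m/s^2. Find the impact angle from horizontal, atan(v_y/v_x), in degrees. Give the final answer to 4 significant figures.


t = sqrt(2*1.2770/9.81) = 0.510242 s
v_y = 9.81 * 0.510242 = 5.00547 m/s
angle = atan(5.00547 / 4.2480) = 49.68 deg


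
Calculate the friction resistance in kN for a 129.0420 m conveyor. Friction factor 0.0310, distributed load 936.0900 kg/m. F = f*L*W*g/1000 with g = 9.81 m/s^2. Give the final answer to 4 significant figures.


F = 0.0310 * 129.0420 * 936.0900 * 9.81 / 1000
F = 36.73 kN


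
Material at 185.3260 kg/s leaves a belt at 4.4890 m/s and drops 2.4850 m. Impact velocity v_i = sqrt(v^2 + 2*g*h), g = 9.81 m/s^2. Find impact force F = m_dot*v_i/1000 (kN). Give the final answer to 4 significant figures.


v_i = sqrt(4.4890^2 + 2*9.81*2.4850) = 8.30101 m/s
F = 185.3260 * 8.30101 / 1000
F = 1.538 kN


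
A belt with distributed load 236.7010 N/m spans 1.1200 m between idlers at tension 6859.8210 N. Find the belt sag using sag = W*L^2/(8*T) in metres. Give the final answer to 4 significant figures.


sag = 236.7010 * 1.1200^2 / (8 * 6859.8210)
sag = 0.005410 m


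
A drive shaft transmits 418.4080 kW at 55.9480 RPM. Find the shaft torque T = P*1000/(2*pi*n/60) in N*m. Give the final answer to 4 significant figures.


omega = 2*pi*55.9480/60 = 5.85886 rad/s
T = 418.4080*1000 / 5.85886
T = 71410 N*m


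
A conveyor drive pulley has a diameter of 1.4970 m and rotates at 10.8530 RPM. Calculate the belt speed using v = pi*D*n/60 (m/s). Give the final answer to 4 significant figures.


v = pi * 1.4970 * 10.8530 / 60
v = 0.8507 m/s


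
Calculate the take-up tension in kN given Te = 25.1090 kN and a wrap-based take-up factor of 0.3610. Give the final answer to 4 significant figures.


T_tu = 25.1090 * 0.3610
T_tu = 9.064 kN


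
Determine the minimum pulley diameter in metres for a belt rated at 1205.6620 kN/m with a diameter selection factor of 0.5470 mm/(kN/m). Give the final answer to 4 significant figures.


D = 1205.6620 * 0.5470 / 1000
D = 0.6595 m


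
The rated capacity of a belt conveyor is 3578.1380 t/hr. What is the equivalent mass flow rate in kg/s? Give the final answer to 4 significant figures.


m_dot = 3578.1380 * 1000 / 3600
m_dot = 993.9 kg/s


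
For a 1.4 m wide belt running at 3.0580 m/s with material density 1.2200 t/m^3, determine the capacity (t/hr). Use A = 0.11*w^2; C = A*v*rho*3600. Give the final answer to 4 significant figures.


A = 0.11 * 1.4^2 = 0.2156 m^2
C = 0.2156 * 3.0580 * 1.2200 * 3600
C = 2896 t/hr


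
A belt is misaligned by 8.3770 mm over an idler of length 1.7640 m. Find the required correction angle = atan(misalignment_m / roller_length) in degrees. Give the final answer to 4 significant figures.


misalign_m = 8.3770 / 1000 = 0.008377 m
angle = atan(0.008377 / 1.7640)
angle = 0.2721 deg


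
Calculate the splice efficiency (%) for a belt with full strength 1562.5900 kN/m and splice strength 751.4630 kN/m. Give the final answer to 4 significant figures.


Eff = 751.4630 / 1562.5900 * 100
Eff = 48.09 %


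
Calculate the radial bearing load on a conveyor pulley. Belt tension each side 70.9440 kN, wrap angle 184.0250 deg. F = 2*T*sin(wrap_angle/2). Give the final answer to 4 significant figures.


F = 2 * 70.9440 * sin(184.0250/2 deg)
F = 141.8 kN


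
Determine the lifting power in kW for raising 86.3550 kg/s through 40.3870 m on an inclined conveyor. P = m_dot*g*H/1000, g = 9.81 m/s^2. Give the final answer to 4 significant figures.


P = 86.3550 * 9.81 * 40.3870 / 1000
P = 34.21 kW


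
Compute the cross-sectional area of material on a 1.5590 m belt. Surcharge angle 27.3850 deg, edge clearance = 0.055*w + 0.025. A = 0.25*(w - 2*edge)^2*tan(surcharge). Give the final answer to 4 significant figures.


edge = 0.055*1.5590 + 0.025 = 0.110745 m
ew = 1.5590 - 2*0.110745 = 1.33751 m
A = 0.25 * 1.33751^2 * tan(27.3850 deg)
A = 0.2317 m^2


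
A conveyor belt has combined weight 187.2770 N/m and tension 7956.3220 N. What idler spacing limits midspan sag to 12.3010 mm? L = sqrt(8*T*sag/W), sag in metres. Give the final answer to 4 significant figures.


sag = 12.3010/1000 = 0.012301 m
L = sqrt(8 * 7956.3220 * 0.012301 / 187.2770)
L = 2.045 m


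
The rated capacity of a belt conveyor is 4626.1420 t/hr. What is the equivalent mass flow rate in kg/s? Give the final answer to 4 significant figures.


m_dot = 4626.1420 * 1000 / 3600
m_dot = 1285 kg/s


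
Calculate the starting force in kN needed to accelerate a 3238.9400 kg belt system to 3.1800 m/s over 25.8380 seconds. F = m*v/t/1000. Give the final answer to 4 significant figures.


F = 3238.9400 * 3.1800 / 25.8380 / 1000
F = 0.3986 kN


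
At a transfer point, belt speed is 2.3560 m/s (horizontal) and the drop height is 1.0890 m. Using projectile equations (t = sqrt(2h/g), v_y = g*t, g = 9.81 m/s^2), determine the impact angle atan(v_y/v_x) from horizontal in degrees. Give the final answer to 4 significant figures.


t = sqrt(2*1.0890/9.81) = 0.471188 s
v_y = 9.81 * 0.471188 = 4.62235 m/s
angle = atan(4.62235 / 2.3560) = 62.99 deg


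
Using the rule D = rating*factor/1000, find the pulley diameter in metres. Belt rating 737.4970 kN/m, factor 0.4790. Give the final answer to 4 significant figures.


D = 737.4970 * 0.4790 / 1000
D = 0.3533 m


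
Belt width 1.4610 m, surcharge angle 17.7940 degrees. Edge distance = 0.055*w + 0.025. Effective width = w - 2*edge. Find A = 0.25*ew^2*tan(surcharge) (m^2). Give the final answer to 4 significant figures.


edge = 0.055*1.4610 + 0.025 = 0.105355 m
ew = 1.4610 - 2*0.105355 = 1.25029 m
A = 0.25 * 1.25029^2 * tan(17.7940 deg)
A = 0.1254 m^2


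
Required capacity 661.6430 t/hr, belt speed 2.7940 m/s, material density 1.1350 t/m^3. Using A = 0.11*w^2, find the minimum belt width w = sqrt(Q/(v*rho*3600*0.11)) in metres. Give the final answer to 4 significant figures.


A_req = 661.6430 / (2.7940 * 1.1350 * 3600) = 0.0579561 m^2
w = sqrt(0.0579561 / 0.11)
w = 0.7259 m


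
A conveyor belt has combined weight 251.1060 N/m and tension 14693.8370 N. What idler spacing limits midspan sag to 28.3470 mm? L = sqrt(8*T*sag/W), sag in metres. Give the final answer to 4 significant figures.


sag = 28.3470/1000 = 0.028347 m
L = sqrt(8 * 14693.8370 * 0.028347 / 251.1060)
L = 3.643 m


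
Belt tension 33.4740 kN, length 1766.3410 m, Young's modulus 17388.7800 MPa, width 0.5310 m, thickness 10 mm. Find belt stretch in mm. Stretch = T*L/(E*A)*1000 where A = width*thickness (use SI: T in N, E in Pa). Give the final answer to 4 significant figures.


A = 0.5310 * 0.01 = 0.00531 m^2
Stretch = 33.4740*1000 * 1766.3410 / (17388.7800e6 * 0.00531) * 1000
Stretch = 640.4 mm


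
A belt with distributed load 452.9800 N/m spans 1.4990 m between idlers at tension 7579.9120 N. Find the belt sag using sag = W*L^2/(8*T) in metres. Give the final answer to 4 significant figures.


sag = 452.9800 * 1.4990^2 / (8 * 7579.9120)
sag = 0.01679 m


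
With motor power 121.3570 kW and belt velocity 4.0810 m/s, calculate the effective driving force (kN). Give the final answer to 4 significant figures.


Te = P / v = 121.3570 / 4.0810
Te = 29.74 kN


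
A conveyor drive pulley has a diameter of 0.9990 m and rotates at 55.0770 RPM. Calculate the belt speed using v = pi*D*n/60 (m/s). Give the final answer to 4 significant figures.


v = pi * 0.9990 * 55.0770 / 60
v = 2.881 m/s
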